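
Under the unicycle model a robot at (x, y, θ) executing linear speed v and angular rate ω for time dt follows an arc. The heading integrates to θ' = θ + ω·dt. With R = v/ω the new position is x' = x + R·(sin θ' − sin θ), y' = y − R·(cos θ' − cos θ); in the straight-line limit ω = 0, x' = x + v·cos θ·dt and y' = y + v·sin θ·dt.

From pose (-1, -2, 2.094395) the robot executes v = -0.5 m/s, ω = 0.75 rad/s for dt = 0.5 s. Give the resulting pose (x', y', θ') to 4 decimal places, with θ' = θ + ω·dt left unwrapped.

θ' = 2.0944 + 0.75·0.5 = 2.4694
R = v/ω = -0.5/0.75 = -0.6667
x' = -1 + -0.6667·(sin 2.4694 − sin 2.0944) = -0.8378
y' = -2 − -0.6667·(cos 2.4694 − cos 2.0944) = -2.1883

(-0.8378, -2.1883, 2.4694)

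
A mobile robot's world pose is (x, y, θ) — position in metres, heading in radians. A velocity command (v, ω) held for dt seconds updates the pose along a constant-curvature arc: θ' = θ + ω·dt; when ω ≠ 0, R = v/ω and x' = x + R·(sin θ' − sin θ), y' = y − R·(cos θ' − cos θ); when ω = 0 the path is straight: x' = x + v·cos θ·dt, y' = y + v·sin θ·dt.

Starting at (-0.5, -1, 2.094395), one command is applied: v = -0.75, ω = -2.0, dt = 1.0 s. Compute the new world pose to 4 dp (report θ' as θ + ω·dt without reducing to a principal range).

(-0.7894, -1.5608, 0.0944)

θ' = 2.0944 + -2.0·1.0 = 0.0944
R = v/ω = -0.75/-2.0 = 0.3750
x' = -0.5 + 0.3750·(sin 0.0944 − sin 2.0944) = -0.7894
y' = -1 − 0.3750·(cos 0.0944 − cos 2.0944) = -1.5608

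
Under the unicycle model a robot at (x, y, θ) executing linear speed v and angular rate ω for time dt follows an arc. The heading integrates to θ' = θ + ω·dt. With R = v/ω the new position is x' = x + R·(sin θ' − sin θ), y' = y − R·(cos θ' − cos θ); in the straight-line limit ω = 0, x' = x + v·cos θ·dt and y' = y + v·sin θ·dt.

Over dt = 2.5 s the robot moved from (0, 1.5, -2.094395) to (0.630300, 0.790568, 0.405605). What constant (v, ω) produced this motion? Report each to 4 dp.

v = 0.5000, ω = 1.0000

Δθ = 0.405605 − -2.094395 = 2.500000
ω = Δθ/dt = 2.500000/2.5 = 1.0000
R = −Δy/(cos θ' − cos θ) = 0.5000
v = R·ω = 0.5000·1.0000 = 0.5000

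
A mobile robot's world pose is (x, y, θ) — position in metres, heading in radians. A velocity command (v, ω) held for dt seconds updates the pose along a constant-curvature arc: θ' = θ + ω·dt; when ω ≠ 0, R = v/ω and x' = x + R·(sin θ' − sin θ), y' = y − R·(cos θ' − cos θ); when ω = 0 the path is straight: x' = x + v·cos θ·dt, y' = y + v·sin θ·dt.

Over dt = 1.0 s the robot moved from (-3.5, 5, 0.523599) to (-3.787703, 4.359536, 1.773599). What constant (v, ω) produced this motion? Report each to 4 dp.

v = -0.7500, ω = 1.2500

Δθ = 1.773599 − 0.523599 = 1.250000
ω = Δθ/dt = 1.250000/1.0 = 1.2500
R = −Δy/(cos θ' − cos θ) = -0.6000
v = R·ω = -0.6000·1.2500 = -0.7500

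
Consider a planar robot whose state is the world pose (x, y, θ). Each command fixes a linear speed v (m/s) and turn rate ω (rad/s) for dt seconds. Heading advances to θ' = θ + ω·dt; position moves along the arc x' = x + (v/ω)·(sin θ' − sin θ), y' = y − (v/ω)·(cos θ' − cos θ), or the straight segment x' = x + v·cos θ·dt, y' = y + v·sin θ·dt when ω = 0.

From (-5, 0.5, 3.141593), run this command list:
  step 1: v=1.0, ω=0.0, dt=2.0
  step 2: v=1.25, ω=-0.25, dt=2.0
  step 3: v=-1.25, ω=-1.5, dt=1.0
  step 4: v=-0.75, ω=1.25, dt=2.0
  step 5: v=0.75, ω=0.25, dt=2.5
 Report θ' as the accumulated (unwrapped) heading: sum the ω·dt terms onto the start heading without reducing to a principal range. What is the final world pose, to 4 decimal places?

(-9.4742, -2.0815, 4.2666)

step 1: θ'=3.1416 (straight) → pose (-7.0000, 0.5000, 3.1416)
step 2: θ'=2.6416 (R=-5.0000) → pose (-9.3971, 1.1121, 2.6416)
step 3: θ'=1.1416 (R=0.8333) → pose (-9.0389, 0.0340, 1.1416)
step 4: θ'=3.6416 (R=-0.6000) → pose (-8.2057, -0.7423, 3.6416)
step 5: θ'=4.2666 (R=3.0000) → pose (-9.4742, -2.0815, 4.2666)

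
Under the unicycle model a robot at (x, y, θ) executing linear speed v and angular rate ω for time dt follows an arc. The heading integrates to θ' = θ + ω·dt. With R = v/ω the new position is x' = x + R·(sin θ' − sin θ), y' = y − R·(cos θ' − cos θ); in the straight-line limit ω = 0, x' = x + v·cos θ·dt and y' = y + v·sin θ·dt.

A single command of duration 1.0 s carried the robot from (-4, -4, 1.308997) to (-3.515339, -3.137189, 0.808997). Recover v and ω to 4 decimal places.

Δθ = 0.808997 − 1.308997 = -0.500000
ω = Δθ/dt = -0.500000/1.0 = -0.5000
R = −Δy/(cos θ' − cos θ) = -2.0000
v = R·ω = -2.0000·-0.5000 = 1.0000

v = 1.0000, ω = -0.5000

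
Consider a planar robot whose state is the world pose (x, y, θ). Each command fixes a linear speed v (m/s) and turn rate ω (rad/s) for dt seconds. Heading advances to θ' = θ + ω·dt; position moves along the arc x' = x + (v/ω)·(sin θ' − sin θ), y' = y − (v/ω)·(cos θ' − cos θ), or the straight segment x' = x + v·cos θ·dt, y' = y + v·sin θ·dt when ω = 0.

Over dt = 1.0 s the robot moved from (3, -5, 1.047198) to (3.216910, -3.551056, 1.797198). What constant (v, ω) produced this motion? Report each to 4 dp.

v = 1.5000, ω = 0.7500

Δθ = 1.797198 − 1.047198 = 0.750000
ω = Δθ/dt = 0.750000/1.0 = 0.7500
R = −Δy/(cos θ' − cos θ) = 2.0000
v = R·ω = 2.0000·0.7500 = 1.5000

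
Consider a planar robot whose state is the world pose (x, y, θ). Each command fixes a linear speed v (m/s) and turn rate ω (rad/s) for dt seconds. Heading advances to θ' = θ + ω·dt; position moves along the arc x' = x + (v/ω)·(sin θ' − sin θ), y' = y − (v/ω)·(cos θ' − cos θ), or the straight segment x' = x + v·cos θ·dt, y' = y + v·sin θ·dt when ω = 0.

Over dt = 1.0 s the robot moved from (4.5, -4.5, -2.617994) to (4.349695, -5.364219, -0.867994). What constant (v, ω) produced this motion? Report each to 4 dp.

Δθ = -0.867994 − -2.617994 = 1.750000
ω = Δθ/dt = 1.750000/1.0 = 1.7500
R = −Δy/(cos θ' − cos θ) = 0.5714
v = R·ω = 0.5714·1.7500 = 1.0000

v = 1.0000, ω = 1.7500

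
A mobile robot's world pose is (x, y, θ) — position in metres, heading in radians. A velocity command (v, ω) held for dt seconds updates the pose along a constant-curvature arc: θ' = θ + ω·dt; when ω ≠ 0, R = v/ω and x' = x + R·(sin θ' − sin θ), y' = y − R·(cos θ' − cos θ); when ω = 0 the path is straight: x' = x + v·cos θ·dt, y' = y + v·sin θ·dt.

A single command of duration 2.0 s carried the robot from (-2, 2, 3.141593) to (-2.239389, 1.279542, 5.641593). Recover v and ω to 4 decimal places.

Δθ = 5.641593 − 3.141593 = 2.500000
ω = Δθ/dt = 2.500000/2.0 = 1.2500
R = −Δy/(cos θ' − cos θ) = 0.4000
v = R·ω = 0.4000·1.2500 = 0.5000

v = 0.5000, ω = 1.2500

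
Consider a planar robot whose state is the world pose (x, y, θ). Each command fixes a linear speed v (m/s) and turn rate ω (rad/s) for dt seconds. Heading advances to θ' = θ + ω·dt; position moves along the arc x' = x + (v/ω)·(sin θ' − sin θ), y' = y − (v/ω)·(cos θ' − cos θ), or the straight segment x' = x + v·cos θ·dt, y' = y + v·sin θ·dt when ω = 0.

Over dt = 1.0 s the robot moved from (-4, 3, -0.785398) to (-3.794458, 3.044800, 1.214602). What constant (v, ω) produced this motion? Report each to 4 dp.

v = 0.2500, ω = 2.0000

Δθ = 1.214602 − -0.785398 = 2.000000
ω = Δθ/dt = 2.000000/1.0 = 2.0000
R = Δx/(sin θ' − sin θ) = 0.1250
v = R·ω = 0.1250·2.0000 = 0.2500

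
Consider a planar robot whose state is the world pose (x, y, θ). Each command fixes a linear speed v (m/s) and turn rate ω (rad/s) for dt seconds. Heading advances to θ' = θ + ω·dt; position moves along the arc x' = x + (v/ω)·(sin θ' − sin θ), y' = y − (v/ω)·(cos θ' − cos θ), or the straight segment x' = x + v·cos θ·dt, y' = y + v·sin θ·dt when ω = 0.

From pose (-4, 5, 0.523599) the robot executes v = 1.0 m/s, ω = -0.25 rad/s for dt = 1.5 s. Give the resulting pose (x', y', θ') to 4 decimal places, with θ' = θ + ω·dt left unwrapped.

θ' = 0.5236 + -0.25·1.5 = 0.1486
R = v/ω = 1.0/-0.25 = -4.0000
x' = -4 + -4.0000·(sin 0.1486 − sin 0.5236) = -2.5922
y' = 5 − -4.0000·(cos 0.1486 − cos 0.5236) = 5.4918

(-2.5922, 5.4918, 0.1486)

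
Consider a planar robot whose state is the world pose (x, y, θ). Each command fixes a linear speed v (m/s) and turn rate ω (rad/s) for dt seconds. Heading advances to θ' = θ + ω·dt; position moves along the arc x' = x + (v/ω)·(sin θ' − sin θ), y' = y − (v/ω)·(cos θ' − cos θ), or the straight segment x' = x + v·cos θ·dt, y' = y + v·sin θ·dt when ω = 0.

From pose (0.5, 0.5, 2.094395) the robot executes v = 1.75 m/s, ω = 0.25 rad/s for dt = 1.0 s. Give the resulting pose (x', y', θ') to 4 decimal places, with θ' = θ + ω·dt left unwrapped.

θ' = 2.0944 + 0.25·1.0 = 2.3444
R = v/ω = 1.75/0.25 = 7.0000
x' = 0.5 + 7.0000·(sin 2.3444 − sin 2.0944) = -0.5544
y' = 0.5 − 7.0000·(cos 2.3444 − cos 2.0944) = 1.8910

(-0.5544, 1.8910, 2.3444)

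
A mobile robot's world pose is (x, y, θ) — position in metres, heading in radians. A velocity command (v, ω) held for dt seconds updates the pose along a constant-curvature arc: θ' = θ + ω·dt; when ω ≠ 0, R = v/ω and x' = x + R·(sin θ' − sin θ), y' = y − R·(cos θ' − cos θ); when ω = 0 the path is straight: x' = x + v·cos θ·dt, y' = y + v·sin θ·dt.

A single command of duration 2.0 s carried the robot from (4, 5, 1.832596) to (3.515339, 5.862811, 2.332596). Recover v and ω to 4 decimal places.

Δθ = 2.332596 − 1.832596 = 0.500000
ω = Δθ/dt = 0.500000/2.0 = 0.2500
R = −Δy/(cos θ' − cos θ) = 2.0000
v = R·ω = 2.0000·0.2500 = 0.5000

v = 0.5000, ω = 0.2500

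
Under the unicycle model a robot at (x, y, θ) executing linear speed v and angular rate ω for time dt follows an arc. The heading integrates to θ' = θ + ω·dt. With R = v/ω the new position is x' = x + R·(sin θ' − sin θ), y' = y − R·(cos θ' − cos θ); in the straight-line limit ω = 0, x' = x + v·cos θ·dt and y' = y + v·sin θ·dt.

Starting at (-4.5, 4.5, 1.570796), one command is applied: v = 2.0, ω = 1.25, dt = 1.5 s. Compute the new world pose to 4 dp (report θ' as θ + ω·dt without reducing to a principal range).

(-6.5793, 6.0265, 3.4458)

θ' = 1.5708 + 1.25·1.5 = 3.4458
R = v/ω = 2.0/1.25 = 1.6000
x' = -4.5 + 1.6000·(sin 3.4458 − sin 1.5708) = -6.5793
y' = 4.5 − 1.6000·(cos 3.4458 − cos 1.5708) = 6.0265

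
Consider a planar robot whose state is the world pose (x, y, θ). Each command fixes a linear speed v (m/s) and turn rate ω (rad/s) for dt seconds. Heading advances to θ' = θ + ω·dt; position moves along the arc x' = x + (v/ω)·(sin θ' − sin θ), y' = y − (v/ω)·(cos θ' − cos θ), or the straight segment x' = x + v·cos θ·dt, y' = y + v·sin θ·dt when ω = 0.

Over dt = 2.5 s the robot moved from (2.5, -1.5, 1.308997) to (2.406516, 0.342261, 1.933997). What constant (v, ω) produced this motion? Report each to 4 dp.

v = 0.7500, ω = 0.2500

Δθ = 1.933997 − 1.308997 = 0.625000
ω = Δθ/dt = 0.625000/2.5 = 0.2500
R = −Δy/(cos θ' − cos θ) = 3.0000
v = R·ω = 3.0000·0.2500 = 0.7500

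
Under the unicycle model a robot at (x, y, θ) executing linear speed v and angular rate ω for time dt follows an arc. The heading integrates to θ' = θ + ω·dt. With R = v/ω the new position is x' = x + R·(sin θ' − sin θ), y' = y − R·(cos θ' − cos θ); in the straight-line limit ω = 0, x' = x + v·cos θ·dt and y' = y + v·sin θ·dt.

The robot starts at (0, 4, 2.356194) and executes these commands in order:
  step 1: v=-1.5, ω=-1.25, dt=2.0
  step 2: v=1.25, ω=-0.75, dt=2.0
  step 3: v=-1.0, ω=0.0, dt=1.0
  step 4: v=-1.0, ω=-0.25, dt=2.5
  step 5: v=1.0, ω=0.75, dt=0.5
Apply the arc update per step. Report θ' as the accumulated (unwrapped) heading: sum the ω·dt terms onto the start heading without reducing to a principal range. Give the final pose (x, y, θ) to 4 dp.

step 1: θ'=-0.1438 (R=1.2000) → pose (-1.0205, 1.9639, -0.1438)
step 2: θ'=-1.6438 (R=-1.6667) → pose (0.4029, 0.1928, -1.6438)
step 3: θ'=-1.6438 (straight) → pose (0.4758, 1.1902, -1.6438)
step 4: θ'=-2.2688 (R=4.0000) → pose (1.4007, 3.4692, -2.2688)
step 5: θ'=-1.8938 (R=1.3333) → pose (1.1578, 3.0355, -1.8938)

(1.1578, 3.0355, -1.8938)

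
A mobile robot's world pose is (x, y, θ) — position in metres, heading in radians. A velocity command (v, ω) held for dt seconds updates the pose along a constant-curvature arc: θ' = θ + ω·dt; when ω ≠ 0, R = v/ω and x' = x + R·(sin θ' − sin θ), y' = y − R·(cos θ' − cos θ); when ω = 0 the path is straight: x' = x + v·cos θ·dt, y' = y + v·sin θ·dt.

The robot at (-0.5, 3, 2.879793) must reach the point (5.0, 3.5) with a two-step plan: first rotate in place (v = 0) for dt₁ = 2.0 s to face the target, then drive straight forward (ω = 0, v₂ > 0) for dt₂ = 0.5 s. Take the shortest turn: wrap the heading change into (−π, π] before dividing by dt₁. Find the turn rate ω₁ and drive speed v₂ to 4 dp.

heading to target = atan2(3.5−3, 5−-0.5) = 0.0907
Δθ = wrap(0.0907 − 2.8798) = -2.7891; ω₁ = Δθ/dt₁ = -1.3946
distance = √((5−-0.5)² + (3.5−3)²) = 5.5227; v₂ = distance/dt₂ = 11.0454

ω₁ = -1.3946, v₂ = 11.0454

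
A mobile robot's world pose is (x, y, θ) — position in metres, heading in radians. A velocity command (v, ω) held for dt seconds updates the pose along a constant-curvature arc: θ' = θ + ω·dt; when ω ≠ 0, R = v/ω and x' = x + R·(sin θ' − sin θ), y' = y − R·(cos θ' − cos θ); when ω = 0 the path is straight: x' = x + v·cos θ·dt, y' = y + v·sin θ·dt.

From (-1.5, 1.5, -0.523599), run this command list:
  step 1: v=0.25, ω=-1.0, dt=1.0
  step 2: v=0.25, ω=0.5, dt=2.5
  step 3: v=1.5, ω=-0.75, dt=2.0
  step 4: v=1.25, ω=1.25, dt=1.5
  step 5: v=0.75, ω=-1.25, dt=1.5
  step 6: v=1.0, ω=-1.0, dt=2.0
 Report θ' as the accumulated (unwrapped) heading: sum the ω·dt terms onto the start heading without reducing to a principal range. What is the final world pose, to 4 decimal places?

step 1: θ'=-1.5236 (R=-0.2500) → pose (-1.3753, 1.2953, -1.5236)
step 2: θ'=-0.2736 (R=0.5000) → pose (-1.0109, 0.8375, -0.2736)
step 3: θ'=-1.7736 (R=-2.0000) → pose (0.4077, -1.4910, -1.7736)
step 4: θ'=0.1014 (R=1.0000) → pose (1.4884, -2.6872, 0.1014)
step 5: θ'=-1.7736 (R=-0.6000) → pose (2.1369, -3.4050, -1.7736)
step 6: θ'=-3.7736 (R=-1.0000) → pose (0.5666, -4.0104, -3.7736)

(0.5666, -4.0104, -3.7736)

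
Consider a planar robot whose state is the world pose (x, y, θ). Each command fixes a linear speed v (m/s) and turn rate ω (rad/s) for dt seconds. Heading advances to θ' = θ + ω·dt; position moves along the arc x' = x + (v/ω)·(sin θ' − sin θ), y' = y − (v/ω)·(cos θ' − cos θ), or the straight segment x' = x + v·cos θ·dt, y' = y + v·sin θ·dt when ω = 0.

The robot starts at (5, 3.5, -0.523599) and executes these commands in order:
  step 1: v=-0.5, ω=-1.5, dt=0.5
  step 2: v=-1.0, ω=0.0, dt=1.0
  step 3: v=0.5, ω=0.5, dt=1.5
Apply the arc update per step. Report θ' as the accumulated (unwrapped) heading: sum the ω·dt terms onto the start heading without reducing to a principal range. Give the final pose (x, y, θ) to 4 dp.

(5.0113, 4.0740, -0.5236)

step 1: θ'=-1.2736 (R=0.3333) → pose (4.8479, 3.6911, -1.2736)
step 2: θ'=-1.2736 (straight) → pose (4.5551, 4.6472, -1.2736)
step 3: θ'=-0.5236 (R=1.0000) → pose (5.0113, 4.0740, -0.5236)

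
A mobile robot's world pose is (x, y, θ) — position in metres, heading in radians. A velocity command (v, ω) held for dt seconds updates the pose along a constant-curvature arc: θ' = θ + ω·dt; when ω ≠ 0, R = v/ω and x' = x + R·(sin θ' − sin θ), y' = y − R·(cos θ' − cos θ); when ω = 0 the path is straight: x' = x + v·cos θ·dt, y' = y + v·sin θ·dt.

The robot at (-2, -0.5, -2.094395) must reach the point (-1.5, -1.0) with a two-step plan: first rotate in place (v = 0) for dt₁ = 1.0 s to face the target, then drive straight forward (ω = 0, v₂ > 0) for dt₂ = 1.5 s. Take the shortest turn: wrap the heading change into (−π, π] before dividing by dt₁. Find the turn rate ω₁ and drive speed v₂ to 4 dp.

ω₁ = 1.3090, v₂ = 0.4714

heading to target = atan2(-1−-0.5, -1.5−-2) = -0.7854
Δθ = wrap(-0.7854 − -2.0944) = 1.3090; ω₁ = Δθ/dt₁ = 1.3090
distance = √((-1.5−-2)² + (-1−-0.5)²) = 0.7071; v₂ = distance/dt₂ = 0.4714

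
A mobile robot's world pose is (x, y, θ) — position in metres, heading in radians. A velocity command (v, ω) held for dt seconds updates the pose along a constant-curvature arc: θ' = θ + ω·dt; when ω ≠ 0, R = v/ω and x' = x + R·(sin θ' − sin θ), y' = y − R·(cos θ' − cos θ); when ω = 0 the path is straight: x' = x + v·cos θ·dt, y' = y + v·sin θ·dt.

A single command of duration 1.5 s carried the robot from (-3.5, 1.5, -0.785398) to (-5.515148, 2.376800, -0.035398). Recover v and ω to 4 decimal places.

Δθ = -0.035398 − -0.785398 = 0.750000
ω = Δθ/dt = 0.750000/1.5 = 0.5000
R = Δx/(sin θ' − sin θ) = -3.0000
v = R·ω = -3.0000·0.5000 = -1.5000

v = -1.5000, ω = 0.5000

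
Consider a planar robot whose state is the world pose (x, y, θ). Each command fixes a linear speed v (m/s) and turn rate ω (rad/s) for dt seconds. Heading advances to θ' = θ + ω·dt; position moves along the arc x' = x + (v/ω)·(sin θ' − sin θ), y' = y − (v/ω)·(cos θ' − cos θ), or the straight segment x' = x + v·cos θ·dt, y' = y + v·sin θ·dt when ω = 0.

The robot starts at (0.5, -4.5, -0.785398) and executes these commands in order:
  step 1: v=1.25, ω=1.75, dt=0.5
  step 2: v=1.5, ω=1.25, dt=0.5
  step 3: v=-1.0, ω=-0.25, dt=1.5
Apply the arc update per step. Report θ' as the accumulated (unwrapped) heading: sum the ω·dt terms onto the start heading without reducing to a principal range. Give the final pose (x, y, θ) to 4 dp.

(0.4592, -5.1677, 0.3396)

step 1: θ'=0.0896 (R=0.7143) → pose (1.0690, -4.7063, 0.0896)
step 2: θ'=0.7146 (R=1.2000) → pose (1.7480, -4.4176, 0.7146)
step 3: θ'=0.3396 (R=4.0000) → pose (0.4592, -5.1677, 0.3396)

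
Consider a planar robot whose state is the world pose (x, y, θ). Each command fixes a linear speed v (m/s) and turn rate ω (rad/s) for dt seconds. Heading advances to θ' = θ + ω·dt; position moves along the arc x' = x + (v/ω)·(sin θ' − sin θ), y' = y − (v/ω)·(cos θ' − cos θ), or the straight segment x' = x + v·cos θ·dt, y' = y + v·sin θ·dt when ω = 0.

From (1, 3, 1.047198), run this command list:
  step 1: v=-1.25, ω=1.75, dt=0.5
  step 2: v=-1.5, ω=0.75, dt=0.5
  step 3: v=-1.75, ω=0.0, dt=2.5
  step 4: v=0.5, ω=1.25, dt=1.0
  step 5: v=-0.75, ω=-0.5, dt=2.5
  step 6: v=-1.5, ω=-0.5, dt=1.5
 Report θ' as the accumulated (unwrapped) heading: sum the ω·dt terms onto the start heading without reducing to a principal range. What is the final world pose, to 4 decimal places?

(6.2492, -3.8571, 1.5472)

step 1: θ'=1.9222 (R=-0.7143) → pose (0.9480, 2.3970, 1.9222)
step 2: θ'=2.2972 (R=-2.0000) → pose (1.3306, 1.7571, 2.2972)
step 3: θ'=2.2972 (straight) → pose (4.2364, -1.5136, 2.2972)
step 4: θ'=3.5472 (R=0.4000) → pose (3.7795, -1.4117, 3.5472)
step 5: θ'=2.2972 (R=1.5000) → pose (5.4928, -1.7937, 2.2972)
step 6: θ'=1.5472 (R=3.0000) → pose (6.2492, -3.8571, 1.5472)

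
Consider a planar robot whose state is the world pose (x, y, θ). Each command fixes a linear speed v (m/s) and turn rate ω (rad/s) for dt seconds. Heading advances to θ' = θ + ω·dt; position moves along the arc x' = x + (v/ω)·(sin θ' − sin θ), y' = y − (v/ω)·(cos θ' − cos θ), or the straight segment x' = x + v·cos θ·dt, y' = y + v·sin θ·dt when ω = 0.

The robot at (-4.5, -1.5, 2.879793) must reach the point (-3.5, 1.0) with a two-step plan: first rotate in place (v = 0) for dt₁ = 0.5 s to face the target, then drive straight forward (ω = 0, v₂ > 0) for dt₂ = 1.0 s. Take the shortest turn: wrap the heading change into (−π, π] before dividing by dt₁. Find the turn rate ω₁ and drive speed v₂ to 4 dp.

heading to target = atan2(1−-1.5, -3.5−-4.5) = 1.1903
Δθ = wrap(1.1903 − 2.8798) = -1.6895; ω₁ = Δθ/dt₁ = -3.3790
distance = √((-3.5−-4.5)² + (1−-1.5)²) = 2.6926; v₂ = distance/dt₂ = 2.6926

ω₁ = -3.3790, v₂ = 2.6926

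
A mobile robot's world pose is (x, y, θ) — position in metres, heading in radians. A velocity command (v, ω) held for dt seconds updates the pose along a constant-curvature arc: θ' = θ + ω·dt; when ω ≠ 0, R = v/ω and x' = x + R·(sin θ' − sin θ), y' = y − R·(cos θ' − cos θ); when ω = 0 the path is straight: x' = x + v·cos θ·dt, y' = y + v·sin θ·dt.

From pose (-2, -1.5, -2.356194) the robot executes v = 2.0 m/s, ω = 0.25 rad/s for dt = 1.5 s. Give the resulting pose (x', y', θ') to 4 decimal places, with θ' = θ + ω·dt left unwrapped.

(-3.6788, -3.9651, -1.9812)

θ' = -2.3562 + 0.25·1.5 = -1.9812
R = v/ω = 2.0/0.25 = 8.0000
x' = -2 + 8.0000·(sin -1.9812 − sin -2.3562) = -3.6788
y' = -1.5 − 8.0000·(cos -1.9812 − cos -2.3562) = -3.9651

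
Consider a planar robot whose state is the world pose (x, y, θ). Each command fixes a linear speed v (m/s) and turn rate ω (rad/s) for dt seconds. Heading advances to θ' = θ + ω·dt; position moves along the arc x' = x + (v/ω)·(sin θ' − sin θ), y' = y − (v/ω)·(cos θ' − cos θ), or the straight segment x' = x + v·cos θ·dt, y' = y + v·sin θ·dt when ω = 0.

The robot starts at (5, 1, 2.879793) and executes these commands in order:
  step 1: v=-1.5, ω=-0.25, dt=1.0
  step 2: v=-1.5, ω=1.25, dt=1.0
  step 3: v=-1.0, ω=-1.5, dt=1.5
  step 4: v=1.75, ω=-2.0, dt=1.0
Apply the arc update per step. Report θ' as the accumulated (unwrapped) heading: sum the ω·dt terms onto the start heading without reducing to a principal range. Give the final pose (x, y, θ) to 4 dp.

(10.0850, 1.0078, -0.3702)

step 1: θ'=2.6298 (R=6.0000) → pose (6.3856, 0.4356, 2.6298)
step 2: θ'=3.8798 (R=-1.2000) → pose (7.7808, 0.5943, 3.8798)
step 3: θ'=1.6298 (R=0.6667) → pose (8.8950, 0.1404, 1.6298)
step 4: θ'=-0.3702 (R=-0.8750) → pose (10.0850, 1.0078, -0.3702)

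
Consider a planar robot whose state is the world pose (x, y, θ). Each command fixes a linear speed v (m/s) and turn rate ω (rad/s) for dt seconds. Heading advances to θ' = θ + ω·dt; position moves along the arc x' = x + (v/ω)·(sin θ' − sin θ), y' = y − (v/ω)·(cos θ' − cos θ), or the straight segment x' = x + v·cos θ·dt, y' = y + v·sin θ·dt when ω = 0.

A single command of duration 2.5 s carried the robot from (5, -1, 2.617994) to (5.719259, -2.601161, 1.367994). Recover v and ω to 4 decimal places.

v = -0.7500, ω = -0.5000

Δθ = 1.367994 − 2.617994 = -1.250000
ω = Δθ/dt = -1.250000/2.5 = -0.5000
R = −Δy/(cos θ' − cos θ) = 1.5000
v = R·ω = 1.5000·-0.5000 = -0.7500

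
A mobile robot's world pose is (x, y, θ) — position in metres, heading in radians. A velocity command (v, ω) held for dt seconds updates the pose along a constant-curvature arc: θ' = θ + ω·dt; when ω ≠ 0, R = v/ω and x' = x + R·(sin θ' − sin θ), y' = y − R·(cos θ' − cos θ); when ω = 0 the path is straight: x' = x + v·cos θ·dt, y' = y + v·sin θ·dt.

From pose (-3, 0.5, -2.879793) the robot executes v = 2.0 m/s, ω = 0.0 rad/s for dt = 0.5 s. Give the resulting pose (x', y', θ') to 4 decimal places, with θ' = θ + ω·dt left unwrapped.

(-3.9659, 0.2412, -2.8798)

θ' = -2.8798 + 0.0·0.5 = -2.8798
ω = 0 → straight: x' = -3 + 2.0·cos(-2.8798)·0.5 = -3.9659
y' = 0.5 + 2.0·sin(-2.8798)·0.5 = 0.2412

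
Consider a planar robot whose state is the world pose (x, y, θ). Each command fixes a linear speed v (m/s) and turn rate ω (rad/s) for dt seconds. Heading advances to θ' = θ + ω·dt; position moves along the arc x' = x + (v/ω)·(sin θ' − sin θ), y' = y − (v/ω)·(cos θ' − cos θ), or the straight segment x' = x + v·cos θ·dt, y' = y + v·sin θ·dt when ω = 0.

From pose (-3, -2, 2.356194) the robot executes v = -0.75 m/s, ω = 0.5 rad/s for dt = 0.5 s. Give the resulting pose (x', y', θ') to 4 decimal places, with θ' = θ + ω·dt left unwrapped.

θ' = 2.3562 + 0.5·0.5 = 2.6062
R = v/ω = -0.75/0.5 = -1.5000
x' = -3 + -1.5000·(sin 2.6062 − sin 2.3562) = -2.7046
y' = -2 − -1.5000·(cos 2.6062 − cos 2.3562) = -2.2294

(-2.7046, -2.2294, 2.6062)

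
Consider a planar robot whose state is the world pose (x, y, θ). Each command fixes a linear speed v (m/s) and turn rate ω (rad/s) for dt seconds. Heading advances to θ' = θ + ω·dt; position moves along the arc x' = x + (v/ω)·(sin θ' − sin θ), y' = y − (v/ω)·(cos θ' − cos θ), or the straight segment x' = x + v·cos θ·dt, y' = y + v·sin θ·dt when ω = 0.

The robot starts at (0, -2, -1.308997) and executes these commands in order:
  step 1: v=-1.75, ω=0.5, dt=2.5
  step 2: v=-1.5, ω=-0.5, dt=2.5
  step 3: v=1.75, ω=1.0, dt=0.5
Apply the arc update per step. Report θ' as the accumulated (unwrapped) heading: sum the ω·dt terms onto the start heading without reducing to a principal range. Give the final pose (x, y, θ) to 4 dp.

(-5.4712, 2.0514, -0.8090)

step 1: θ'=-0.0590 (R=-3.5000) → pose (-3.1744, 0.5880, -0.0590)
step 2: θ'=-1.3090 (R=3.0000) → pose (-5.8953, 2.8064, -1.3090)
step 3: θ'=-0.8090 (R=1.7500) → pose (-5.4712, 2.0514, -0.8090)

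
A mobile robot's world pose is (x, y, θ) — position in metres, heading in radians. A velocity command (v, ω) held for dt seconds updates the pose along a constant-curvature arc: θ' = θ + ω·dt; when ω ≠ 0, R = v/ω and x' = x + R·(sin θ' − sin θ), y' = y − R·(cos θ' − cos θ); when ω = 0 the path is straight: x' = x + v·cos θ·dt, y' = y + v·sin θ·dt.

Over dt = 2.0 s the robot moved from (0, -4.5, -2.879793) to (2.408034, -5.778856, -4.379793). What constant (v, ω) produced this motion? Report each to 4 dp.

v = -1.5000, ω = -0.7500

Δθ = -4.379793 − -2.879793 = -1.500000
ω = Δθ/dt = -1.500000/2.0 = -0.7500
R = Δx/(sin θ' − sin θ) = 2.0000
v = R·ω = 2.0000·-0.7500 = -1.5000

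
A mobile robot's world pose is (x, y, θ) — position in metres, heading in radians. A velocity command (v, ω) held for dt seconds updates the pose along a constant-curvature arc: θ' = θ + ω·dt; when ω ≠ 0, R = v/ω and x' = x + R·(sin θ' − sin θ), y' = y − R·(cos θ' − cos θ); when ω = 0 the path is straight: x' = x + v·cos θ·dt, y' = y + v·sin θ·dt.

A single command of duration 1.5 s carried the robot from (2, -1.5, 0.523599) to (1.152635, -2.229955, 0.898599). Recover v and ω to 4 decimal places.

v = -0.7500, ω = 0.2500

Δθ = 0.898599 − 0.523599 = 0.375000
ω = Δθ/dt = 0.375000/1.5 = 0.2500
R = Δx/(sin θ' − sin θ) = -3.0000
v = R·ω = -3.0000·0.2500 = -0.7500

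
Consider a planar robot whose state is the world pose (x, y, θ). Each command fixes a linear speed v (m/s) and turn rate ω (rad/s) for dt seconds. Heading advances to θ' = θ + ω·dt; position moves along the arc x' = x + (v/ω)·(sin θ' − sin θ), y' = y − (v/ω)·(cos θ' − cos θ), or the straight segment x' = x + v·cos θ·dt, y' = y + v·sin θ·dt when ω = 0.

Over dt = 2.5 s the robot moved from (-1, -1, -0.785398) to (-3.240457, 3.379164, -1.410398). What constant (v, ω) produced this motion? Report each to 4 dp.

v = -2.0000, ω = -0.2500

Δθ = -1.410398 − -0.785398 = -0.625000
ω = Δθ/dt = -0.625000/2.5 = -0.2500
R = −Δy/(cos θ' − cos θ) = 8.0000
v = R·ω = 8.0000·-0.2500 = -2.0000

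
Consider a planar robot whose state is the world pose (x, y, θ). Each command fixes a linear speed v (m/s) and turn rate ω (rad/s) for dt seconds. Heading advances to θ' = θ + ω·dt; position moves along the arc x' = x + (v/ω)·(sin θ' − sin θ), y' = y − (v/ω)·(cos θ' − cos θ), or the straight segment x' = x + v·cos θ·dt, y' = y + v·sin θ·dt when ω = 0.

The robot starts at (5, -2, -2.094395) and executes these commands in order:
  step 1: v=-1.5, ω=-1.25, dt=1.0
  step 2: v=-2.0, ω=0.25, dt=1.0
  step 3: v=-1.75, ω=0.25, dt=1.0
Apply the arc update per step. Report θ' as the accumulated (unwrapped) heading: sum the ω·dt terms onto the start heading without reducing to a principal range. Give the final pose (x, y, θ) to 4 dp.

step 1: θ'=-3.3444 (R=1.2000) → pose (6.2809, -1.4246, -3.3444)
step 2: θ'=-3.0944 (R=-8.0000) → pose (8.2697, -1.5796, -3.0944)
step 3: θ'=-2.8444 (R=-7.0000) → pose (9.9893, -1.2806, -2.8444)

(9.9893, -1.2806, -2.8444)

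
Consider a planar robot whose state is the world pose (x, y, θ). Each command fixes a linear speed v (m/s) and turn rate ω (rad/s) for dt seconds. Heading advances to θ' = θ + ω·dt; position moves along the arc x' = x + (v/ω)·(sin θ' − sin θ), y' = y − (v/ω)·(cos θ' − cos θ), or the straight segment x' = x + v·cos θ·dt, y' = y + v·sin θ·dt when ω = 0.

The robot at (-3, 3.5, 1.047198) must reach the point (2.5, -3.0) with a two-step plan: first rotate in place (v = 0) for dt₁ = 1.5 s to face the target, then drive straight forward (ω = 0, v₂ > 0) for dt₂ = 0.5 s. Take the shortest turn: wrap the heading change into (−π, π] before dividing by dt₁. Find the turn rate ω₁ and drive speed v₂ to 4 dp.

heading to target = atan2(-3−3.5, 2.5−-3) = -0.8685
Δθ = wrap(-0.8685 − 1.0472) = -1.9157; ω₁ = Δθ/dt₁ = -1.2772
distance = √((2.5−-3)² + (-3−3.5)²) = 8.5147; v₂ = distance/dt₂ = 17.0294

ω₁ = -1.2772, v₂ = 17.0294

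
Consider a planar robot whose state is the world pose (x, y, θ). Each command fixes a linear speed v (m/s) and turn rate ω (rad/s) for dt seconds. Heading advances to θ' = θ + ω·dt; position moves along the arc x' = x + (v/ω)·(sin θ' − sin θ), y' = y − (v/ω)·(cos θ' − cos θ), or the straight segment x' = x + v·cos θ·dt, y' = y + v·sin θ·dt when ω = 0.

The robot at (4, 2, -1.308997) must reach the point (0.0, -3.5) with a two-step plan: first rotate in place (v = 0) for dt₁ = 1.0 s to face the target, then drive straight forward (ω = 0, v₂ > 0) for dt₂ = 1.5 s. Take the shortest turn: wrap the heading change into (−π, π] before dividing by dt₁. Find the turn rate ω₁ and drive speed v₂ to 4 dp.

ω₁ = -0.8906, v₂ = 4.5338

heading to target = atan2(-3.5−2, 0−4) = -2.1996
Δθ = wrap(-2.1996 − -1.3090) = -0.8906; ω₁ = Δθ/dt₁ = -0.8906
distance = √((0−4)² + (-3.5−2)²) = 6.8007; v₂ = distance/dt₂ = 4.5338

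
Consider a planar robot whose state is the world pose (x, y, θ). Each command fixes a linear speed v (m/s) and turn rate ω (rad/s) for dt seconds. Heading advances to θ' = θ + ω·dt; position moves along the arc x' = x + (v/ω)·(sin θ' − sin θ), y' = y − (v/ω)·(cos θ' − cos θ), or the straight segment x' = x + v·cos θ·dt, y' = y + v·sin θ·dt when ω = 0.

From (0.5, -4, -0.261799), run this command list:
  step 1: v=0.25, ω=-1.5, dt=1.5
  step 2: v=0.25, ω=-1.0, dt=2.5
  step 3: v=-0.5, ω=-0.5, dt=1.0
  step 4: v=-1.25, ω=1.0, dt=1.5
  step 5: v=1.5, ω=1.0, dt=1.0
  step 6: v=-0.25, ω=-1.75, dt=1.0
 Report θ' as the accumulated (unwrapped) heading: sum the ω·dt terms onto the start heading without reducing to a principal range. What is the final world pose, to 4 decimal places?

(-1.3533, -5.7722, -4.7618)

step 1: θ'=-2.5118 (R=-0.1667) → pose (0.5550, -4.2957, -2.5118)
step 2: θ'=-5.0118 (R=-0.2500) → pose (0.1689, -4.0199, -5.0118)
step 3: θ'=-5.5118 (R=1.0000) → pose (-0.0895, -4.4419, -5.5118)
step 4: θ'=-4.0118 (R=-1.2500) → pose (-0.1736, -6.1439, -4.0118)
step 5: θ'=-3.0118 (R=1.5000) → pose (-1.5145, -5.6235, -3.0118)
step 6: θ'=-4.7618 (R=0.1429) → pose (-1.3533, -5.7722, -4.7618)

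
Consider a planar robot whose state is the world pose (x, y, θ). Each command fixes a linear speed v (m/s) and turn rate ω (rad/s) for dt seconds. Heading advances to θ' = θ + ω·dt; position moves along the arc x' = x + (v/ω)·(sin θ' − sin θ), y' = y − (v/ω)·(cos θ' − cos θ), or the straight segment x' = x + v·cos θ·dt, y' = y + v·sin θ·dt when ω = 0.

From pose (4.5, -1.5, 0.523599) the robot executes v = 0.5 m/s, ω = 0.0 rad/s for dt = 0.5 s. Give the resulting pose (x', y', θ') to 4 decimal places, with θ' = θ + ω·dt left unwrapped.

(4.7165, -1.3750, 0.5236)

θ' = 0.5236 + 0.0·0.5 = 0.5236
ω = 0 → straight: x' = 4.5 + 0.5·cos(0.5236)·0.5 = 4.7165
y' = -1.5 + 0.5·sin(0.5236)·0.5 = -1.3750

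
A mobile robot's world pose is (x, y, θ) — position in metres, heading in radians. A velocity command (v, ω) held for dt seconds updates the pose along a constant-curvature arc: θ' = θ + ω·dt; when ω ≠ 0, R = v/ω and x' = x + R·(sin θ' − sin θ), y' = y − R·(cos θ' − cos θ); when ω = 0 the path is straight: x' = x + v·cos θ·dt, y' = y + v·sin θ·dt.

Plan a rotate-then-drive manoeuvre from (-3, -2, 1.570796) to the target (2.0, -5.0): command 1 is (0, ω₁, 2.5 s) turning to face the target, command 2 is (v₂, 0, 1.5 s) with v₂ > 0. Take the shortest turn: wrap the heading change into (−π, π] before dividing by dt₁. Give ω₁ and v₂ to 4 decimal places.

heading to target = atan2(-5−-2, 2−-3) = -0.5404
Δθ = wrap(-0.5404 − 1.5708) = -2.1112; ω₁ = Δθ/dt₁ = -0.8445
distance = √((2−-3)² + (-5−-2)²) = 5.8310; v₂ = distance/dt₂ = 3.8873

ω₁ = -0.8445, v₂ = 3.8873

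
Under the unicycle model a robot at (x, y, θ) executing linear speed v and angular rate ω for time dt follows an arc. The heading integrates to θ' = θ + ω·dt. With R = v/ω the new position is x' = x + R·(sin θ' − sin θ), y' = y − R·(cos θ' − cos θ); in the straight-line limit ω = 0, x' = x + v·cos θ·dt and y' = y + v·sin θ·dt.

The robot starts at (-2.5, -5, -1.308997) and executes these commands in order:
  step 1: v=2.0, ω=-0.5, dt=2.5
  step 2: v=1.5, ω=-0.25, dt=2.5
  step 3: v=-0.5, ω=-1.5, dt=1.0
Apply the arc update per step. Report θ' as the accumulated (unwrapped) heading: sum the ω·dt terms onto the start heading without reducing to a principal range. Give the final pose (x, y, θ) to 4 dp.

step 1: θ'=-2.5590 (R=-4.0000) → pose (-4.1629, -9.3754, -2.5590)
step 2: θ'=-3.1840 (R=-6.0000) → pose (-7.7184, -10.3598, -3.1840)
step 3: θ'=-4.6840 (R=0.3333) → pose (-7.3994, -10.6834, -4.6840)

(-7.3994, -10.6834, -4.6840)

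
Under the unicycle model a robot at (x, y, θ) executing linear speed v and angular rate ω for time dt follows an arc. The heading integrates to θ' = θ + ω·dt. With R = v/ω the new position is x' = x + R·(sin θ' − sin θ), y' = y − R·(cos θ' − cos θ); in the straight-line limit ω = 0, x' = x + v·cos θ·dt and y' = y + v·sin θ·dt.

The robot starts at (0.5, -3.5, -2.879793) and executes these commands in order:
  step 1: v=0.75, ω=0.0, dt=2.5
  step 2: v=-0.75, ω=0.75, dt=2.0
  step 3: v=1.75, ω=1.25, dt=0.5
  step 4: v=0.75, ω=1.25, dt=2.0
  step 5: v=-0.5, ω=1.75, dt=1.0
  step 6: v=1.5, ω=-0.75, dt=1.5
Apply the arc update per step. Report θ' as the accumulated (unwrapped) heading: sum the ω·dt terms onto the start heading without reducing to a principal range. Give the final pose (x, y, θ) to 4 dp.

step 1: θ'=-2.8798 (straight) → pose (-1.3111, -3.9853, -2.8798)
step 2: θ'=-1.3798 (R=-1.0000) → pose (-0.5881, -2.8295, -1.3798)
step 3: θ'=-0.7548 (R=1.4000) → pose (-0.1728, -3.5835, -0.7548)
step 4: θ'=1.7452 (R=0.6000) → pose (0.8292, -3.0423, 1.7452)
step 5: θ'=3.4952 (R=-0.2857) → pose (1.2095, -3.2608, 3.4952)
step 6: θ'=2.3702 (R=-2.0000) → pose (-0.8773, -2.8184, 2.3702)

(-0.8773, -2.8184, 2.3702)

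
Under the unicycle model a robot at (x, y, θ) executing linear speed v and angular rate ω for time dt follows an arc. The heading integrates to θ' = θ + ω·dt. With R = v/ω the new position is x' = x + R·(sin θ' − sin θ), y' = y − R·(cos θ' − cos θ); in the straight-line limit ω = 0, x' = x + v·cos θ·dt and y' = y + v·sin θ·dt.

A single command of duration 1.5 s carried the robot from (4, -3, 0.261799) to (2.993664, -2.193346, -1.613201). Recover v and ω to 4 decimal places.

Δθ = -1.613201 − 0.261799 = -1.875000
ω = Δθ/dt = -1.875000/1.5 = -1.2500
R = Δx/(sin θ' − sin θ) = 0.8000
v = R·ω = 0.8000·-1.2500 = -1.0000

v = -1.0000, ω = -1.2500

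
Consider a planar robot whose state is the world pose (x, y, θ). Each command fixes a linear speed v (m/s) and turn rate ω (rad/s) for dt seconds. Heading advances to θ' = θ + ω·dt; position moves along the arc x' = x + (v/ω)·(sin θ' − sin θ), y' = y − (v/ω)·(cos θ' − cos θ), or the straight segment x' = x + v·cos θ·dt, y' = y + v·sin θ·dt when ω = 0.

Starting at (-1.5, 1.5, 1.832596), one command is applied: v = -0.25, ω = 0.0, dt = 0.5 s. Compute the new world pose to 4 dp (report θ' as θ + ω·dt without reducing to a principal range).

(-1.4676, 1.3793, 1.8326)

θ' = 1.8326 + 0.0·0.5 = 1.8326
ω = 0 → straight: x' = -1.5 + -0.25·cos(1.8326)·0.5 = -1.4676
y' = 1.5 + -0.25·sin(1.8326)·0.5 = 1.3793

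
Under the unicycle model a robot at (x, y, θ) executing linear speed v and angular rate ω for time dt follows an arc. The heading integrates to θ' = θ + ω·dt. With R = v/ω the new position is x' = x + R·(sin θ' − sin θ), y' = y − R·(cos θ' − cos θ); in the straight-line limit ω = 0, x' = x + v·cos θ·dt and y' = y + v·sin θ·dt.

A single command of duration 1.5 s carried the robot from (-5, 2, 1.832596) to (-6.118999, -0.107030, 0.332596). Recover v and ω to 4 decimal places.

Δθ = 0.332596 − 1.832596 = -1.500000
ω = Δθ/dt = -1.500000/1.5 = -1.0000
R = −Δy/(cos θ' − cos θ) = 1.7500
v = R·ω = 1.7500·-1.0000 = -1.7500

v = -1.7500, ω = -1.0000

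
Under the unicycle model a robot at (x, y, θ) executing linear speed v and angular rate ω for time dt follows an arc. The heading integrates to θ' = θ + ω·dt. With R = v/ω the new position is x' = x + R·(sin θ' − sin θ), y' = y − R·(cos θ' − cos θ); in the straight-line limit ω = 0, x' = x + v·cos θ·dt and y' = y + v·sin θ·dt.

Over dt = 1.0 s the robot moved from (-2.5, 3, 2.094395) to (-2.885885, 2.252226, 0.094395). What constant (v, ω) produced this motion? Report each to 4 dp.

Δθ = 0.094395 − 2.094395 = -2.000000
ω = Δθ/dt = -2.000000/1.0 = -2.0000
R = −Δy/(cos θ' − cos θ) = 0.5000
v = R·ω = 0.5000·-2.0000 = -1.0000

v = -1.0000, ω = -2.0000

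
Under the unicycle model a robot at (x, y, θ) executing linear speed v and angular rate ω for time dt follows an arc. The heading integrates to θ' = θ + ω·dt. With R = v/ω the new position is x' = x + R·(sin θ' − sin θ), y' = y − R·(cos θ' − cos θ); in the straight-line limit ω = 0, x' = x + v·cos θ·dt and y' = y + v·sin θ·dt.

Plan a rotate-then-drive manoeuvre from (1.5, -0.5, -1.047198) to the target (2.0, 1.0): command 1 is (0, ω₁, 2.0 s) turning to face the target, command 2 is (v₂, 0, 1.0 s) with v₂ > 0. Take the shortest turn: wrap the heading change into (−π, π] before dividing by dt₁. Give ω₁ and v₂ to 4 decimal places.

ω₁ = 1.1481, v₂ = 1.5811

heading to target = atan2(1−-0.5, 2−1.5) = 1.2490
Δθ = wrap(1.2490 − -1.0472) = 2.2962; ω₁ = Δθ/dt₁ = 1.1481
distance = √((2−1.5)² + (1−-0.5)²) = 1.5811; v₂ = distance/dt₂ = 1.5811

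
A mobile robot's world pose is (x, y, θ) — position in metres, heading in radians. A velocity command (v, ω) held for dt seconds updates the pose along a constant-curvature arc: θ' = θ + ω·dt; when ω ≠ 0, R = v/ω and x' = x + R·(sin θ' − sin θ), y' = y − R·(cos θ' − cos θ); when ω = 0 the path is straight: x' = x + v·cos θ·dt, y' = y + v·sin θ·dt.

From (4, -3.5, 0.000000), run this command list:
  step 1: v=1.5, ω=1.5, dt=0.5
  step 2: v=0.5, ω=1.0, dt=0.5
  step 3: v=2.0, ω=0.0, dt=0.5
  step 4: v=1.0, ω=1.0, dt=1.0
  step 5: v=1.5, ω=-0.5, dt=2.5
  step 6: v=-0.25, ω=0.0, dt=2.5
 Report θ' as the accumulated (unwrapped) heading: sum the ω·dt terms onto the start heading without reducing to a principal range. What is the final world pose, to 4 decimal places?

(4.4318, 1.8485, 1.0000)

step 1: θ'=0.7500 (R=1.0000) → pose (4.6816, -3.2317, 0.7500)
step 2: θ'=1.2500 (R=0.5000) → pose (4.8153, -3.0235, 1.2500)
step 3: θ'=1.2500 (straight) → pose (5.1306, -2.0745, 1.2500)
step 4: θ'=2.2500 (R=1.0000) → pose (4.9597, -1.1310, 2.2500)
step 5: θ'=1.0000 (R=-3.0000) → pose (4.7695, 2.3744, 1.0000)
step 6: θ'=1.0000 (straight) → pose (4.4318, 1.8485, 1.0000)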